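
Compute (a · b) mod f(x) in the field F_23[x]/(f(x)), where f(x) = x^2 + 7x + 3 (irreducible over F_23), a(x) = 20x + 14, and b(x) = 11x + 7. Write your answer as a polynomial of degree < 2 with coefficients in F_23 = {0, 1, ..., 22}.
a · b ≡ 19x + 13 (mod f(x))

Multiply in F_23[x]: a(x)·b(x) = (20x + 14)·(11x + 7) = 13x^2 + 18x + 6. This has degree ≥ 2, so divide by f(x) over F_23: 13x^2 + 18x + 6 = (13)·(x^2 + 7x + 3) + (19x + 13). Hence a·b ≡ 19x + 13 (mod f). (F_23[x]/(f) is a field with 23^2 = 529 elements since f is irreducible of degree 2.)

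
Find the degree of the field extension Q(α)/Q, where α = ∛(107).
[Q(α):Q] = 3

The minimal polynomial of α is x^3 - 107, irreducible over Q since 107 is not a perfect cube (so x^3 - 107 has no rational root). Hence [Q(α):Q] = deg(m_α) = 3.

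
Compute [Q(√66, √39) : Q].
[Q(√66, √39) : Q] = 4

[Q(√66):Q] = 2 (min poly x^2 - 66, irreducible since 66 is squarefree > 1). For the top step, suppose √39 ∈ Q(√66), say √39 = c + d√66 with c, d ∈ Q. Squaring: 39 = c^2 + 66d^2 + 2cd√66. Since √66 ∉ Q this forces 2cd = 0. If d = 0 then √39 = c ∈ Q, contradicting 39 squarefree > 1. If c = 0 then 39 = 66d^2, so 66·39 = (66d)^2 is a perfect square in Q — but 66·39 = 2574 is not a perfect square (since 66 and 39 are distinct squarefree integers). Contradiction. Hence √39 ∉ Q(√66), so x^2 - 39 stays irreducible over Q(√66) and [Q(√66, √39) : Q(√66)] = 2. By the tower law, [Q(√66, √39) : Q] = 2 · 2 = 4.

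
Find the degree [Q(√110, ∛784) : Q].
[Q(√110, ∛784) : Q] = 6

Let L = Q(√110, ∛784). Since Q(√110) ⊂ L and [Q(√110):Q] = 2, the tower law gives 2 | [L:Q]. Likewise Q(∛784) ⊂ L with [Q(∛784):Q] = 3 (because 784 is not a perfect cube), so 3 | [L:Q]. As gcd(2,3) = 1, [L:Q] is divisible by 6. Conversely L is generated over Q by √110 and ∛784, so [L:Q] ≤ 2·3 = 6. Therefore [Q(√110, ∛784) : Q] = 6.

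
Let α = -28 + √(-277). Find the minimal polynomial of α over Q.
m_α(x) = x^2 + 56x + 1061

From α + 28 = √(-277), squaring gives (α + 28)^2 = -277, i.e. α^2 + 56α + 784 = -277, so α^2 + 56α + 1061 = 0. The discriminant of x^2 + 56x + 1061 is (56)^2 - 4·(1061) = 3136 - 4244 = -1108, and 4·(-277) is not a perfect square in Q since -277 is squarefree and ≠ 1. Hence x^2 + 56x + 1061 is irreducible over Q and is the minimal polynomial of α.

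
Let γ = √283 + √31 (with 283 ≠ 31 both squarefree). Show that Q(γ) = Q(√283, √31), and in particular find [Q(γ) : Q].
[Q(γ) : Q] = 4 (equivalently, Q(γ) = Q(√283, √31))

Obviously Q(γ) ⊆ Q(√283, √31), and [Q(√283, √31):Q] = 4 (since 283, 31 are distinct squarefree integers > 1 with 8773 not a perfect square). To show equality we compute the minimal polynomial of γ. From γ = √283 + √31: γ^2 = 283 + 2√(8773) + 31 = 314 + 2√(8773), so γ^2 - 314 = 2√(8773); squaring, (γ^2 - 314)^2 = 4·8773, i.e. γ^4 - 628γ^2 + 98596 - 35092 = 0, i.e. γ^4 - 628γ^2 + 63504 = 0. So γ is a root of x^4 - 628x^2 + 63504. This polynomial is irreducible over Q: it has no rational root (each ±√283 ± √31 is irrational), and any factorization into two quadratics over Q would force √(8773) ∈ Q (pairing opposite roots) or √283, √31 ∈ Q (other pairings), all impossible. Hence [Q(γ):Q] = 4 = [Q(√283, √31):Q], so Q(γ) = Q(√283, √31).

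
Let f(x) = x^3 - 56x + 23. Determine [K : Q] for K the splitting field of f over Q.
[K : Q] = 6

By the rational root test, any rational root of the monic integer polynomial f(x) = x^3 - 56x + 23 must be an integer dividing the constant term 23, i.e. one of ±{1, 23}. Evaluating: f(1) = -32, f(-1) = 78, f(23) = 10902, f(-23) = -10856; none is 0, so f has no rational root and is therefore irreducible over Q (a cubic with no linear factor over a field is irreducible). For an irreducible cubic, the Galois group is A_3 or S_3 according as the discriminant disc(f) = -4a^3 - 27b^2 = -4·(-56)^3 - 27·(23)^2 = 688181 is or is not a square in Q. Here disc(f) = 688181 is not a perfect square in Q, so the Galois group of f over Q is not contained in A_3 and must be all of S_3. The splitting field has degree |S_3| = 6 over Q, so [K : Q] = 6.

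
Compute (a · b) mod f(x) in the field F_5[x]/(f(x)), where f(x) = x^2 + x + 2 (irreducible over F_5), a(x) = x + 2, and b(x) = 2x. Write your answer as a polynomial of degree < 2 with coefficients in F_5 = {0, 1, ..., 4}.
a · b ≡ 2x + 1 (mod f(x))

Multiply in F_5[x]: a(x)·b(x) = (x + 2)·(2x) = 2x^2 + 4x. This has degree ≥ 2, so divide by f(x) over F_5: 2x^2 + 4x = (2)·(x^2 + x + 2) + (2x + 1). Hence a·b ≡ 2x + 1 (mod f). (F_5[x]/(f) is a field with 5^2 = 25 elements since f is irreducible of degree 2.)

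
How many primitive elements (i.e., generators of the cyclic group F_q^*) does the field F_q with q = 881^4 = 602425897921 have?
There are φ(602425897920) = 125179084800 primitive elements

F_q^* is cyclic of order q - 1 = 602425897920. A cyclic group of order m has exactly φ(m) generators. Here m = 602425897920 = 2^6 · 3^2 · 5 · 7^2 · 11 · 388081, so the number of primitive elements is φ(602425897920) = 125179084800.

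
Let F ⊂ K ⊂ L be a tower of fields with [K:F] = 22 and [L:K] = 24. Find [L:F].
[L:F] = 528

The tower law says that for any tower of field extensions F ⊂ K ⊂ L with finite degrees, [L:F] = [L:K] · [K:F]. Here this gives [L:F] = 24 · 22 = 528.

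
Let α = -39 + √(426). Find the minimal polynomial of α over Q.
m_α(x) = x^2 + 78x + 1095

From α + 39 = √(426), squaring gives (α + 39)^2 = 426, i.e. α^2 + 78α + 1521 = 426, so α^2 + 78α + 1095 = 0. The discriminant of x^2 + 78x + 1095 is (78)^2 - 4·(1095) = 6084 - 4380 = 1704, and 4·(426) is not a perfect square in Q since 426 is squarefree and ≠ 1. Hence x^2 + 78x + 1095 is irreducible over Q and is the minimal polynomial of α.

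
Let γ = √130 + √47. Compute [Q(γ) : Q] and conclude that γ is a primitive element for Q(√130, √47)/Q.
[Q(γ) : Q] = 4 (equivalently, Q(γ) = Q(√130, √47))

Obviously Q(γ) ⊆ Q(√130, √47), and [Q(√130, √47):Q] = 4 (since 130, 47 are distinct squarefree integers > 1 with 6110 not a perfect square). To show equality we compute the minimal polynomial of γ. From γ = √130 + √47: γ^2 = 130 + 2√(6110) + 47 = 177 + 2√(6110), so γ^2 - 177 = 2√(6110); squaring, (γ^2 - 177)^2 = 4·6110, i.e. γ^4 - 354γ^2 + 31329 - 24440 = 0, i.e. γ^4 - 354γ^2 + 6889 = 0. So γ is a root of x^4 - 354x^2 + 6889. This polynomial is irreducible over Q: it has no rational root (each ±√130 ± √47 is irrational), and any factorization into two quadratics over Q would force √(6110) ∈ Q (pairing opposite roots) or √130, √47 ∈ Q (other pairings), all impossible. Hence [Q(γ):Q] = 4 = [Q(√130, √47):Q], so Q(γ) = Q(√130, √47).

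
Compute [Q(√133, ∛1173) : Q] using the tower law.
[Q(√133, ∛1173) : Q] = 6

Let L = Q(√133, ∛1173). Since Q(√133) ⊂ L and [Q(√133):Q] = 2, the tower law gives 2 | [L:Q]. Likewise Q(∛1173) ⊂ L with [Q(∛1173):Q] = 3 (because 1173 is not a perfect cube), so 3 | [L:Q]. As gcd(2,3) = 1, [L:Q] is divisible by 6. Conversely L is generated over Q by √133 and ∛1173, so [L:Q] ≤ 2·3 = 6. Therefore [Q(√133, ∛1173) : Q] = 6.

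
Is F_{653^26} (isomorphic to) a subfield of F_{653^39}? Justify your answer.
No: F_{653^26} is not a subfield of F_{653^39}

F_{p^m} embeds in F_{p^n} iff m | n. Here 26 ∤ 39 (since 39 = 1·26 + 13 with remainder 13 ≠ 0), so F_{653^26} is not a subfield of F_{653^39}. Equivalently: if it were, the tower law would give 26 = [F_{653^26}:F_653] dividing [F_{653^39}:F_653] = 39, contradiction.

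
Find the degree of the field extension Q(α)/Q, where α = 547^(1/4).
[Q(α):Q] = 4

α is a root of x^4 - 547. By Eisenstein's criterion at the prime p = 547 (which divides the constant term 547 but p^2 = 299209 does not, since 547 is squarefree), x^4 - 547 is irreducible over Q. Hence [Q(α):Q] = 4.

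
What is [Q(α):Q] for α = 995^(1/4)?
[Q(α):Q] = 4

α is a root of x^4 - 995. By Eisenstein's criterion at the prime p = 5 (which divides the constant term 995 but p^2 = 25 does not, since 995 is squarefree), x^4 - 995 is irreducible over Q. Hence [Q(α):Q] = 4.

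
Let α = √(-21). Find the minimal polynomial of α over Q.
m_α(x) = x^2 + 21

α satisfies α^2 + 21 = 0, so x^2 + 21 annihilates α. Since d = -21 is squarefree and ≠ 1, it is not a perfect square in Q, so x^2 + 21 has no rational root and is therefore irreducible over Q (a degree-2 polynomial over a field is irreducible iff it has no root). Hence m_α(x) = x^2 + 21.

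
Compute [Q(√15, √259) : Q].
[Q(√15, √259) : Q] = 4

[Q(√15):Q] = 2 (min poly x^2 - 15, irreducible since 15 is squarefree > 1). For the top step, suppose √259 ∈ Q(√15), say √259 = c + d√15 with c, d ∈ Q. Squaring: 259 = c^2 + 15d^2 + 2cd√15. Since √15 ∉ Q this forces 2cd = 0. If d = 0 then √259 = c ∈ Q, contradicting 259 squarefree > 1. If c = 0 then 259 = 15d^2, so 15·259 = (15d)^2 is a perfect square in Q — but 15·259 = 3885 is not a perfect square (since 15 and 259 are distinct squarefree integers). Contradiction. Hence √259 ∉ Q(√15), so x^2 - 259 stays irreducible over Q(√15) and [Q(√15, √259) : Q(√15)] = 2. By the tower law, [Q(√15, √259) : Q] = 2 · 2 = 4.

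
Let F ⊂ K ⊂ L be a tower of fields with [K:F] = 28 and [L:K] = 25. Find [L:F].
[L:F] = 700

The tower law says that for any tower of field extensions F ⊂ K ⊂ L with finite degrees, [L:F] = [L:K] · [K:F]. Here this gives [L:F] = 25 · 28 = 700.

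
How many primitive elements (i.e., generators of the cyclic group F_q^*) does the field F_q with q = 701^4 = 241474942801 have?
There are φ(241474942800) = 47138734080 primitive elements

F_q^* is cyclic of order q - 1 = 241474942800. A cyclic group of order m has exactly φ(m) generators. Here m = 241474942800 = 2^4 · 3^3 · 5^2 · 7 · 13 · 17 · 97 · 149, so the number of primitive elements is φ(241474942800) = 47138734080.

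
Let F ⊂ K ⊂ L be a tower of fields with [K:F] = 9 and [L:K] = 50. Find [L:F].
[L:F] = 450

The tower law says that for any tower of field extensions F ⊂ K ⊂ L with finite degrees, [L:F] = [L:K] · [K:F]. Here this gives [L:F] = 50 · 9 = 450.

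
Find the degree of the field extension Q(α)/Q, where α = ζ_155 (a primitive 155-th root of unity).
[Q(α):Q] = 120

The minimal polynomial of ζ_155 over Q is the 155-th cyclotomic polynomial Φ_155(x), which is irreducible over Q and has degree φ(155) = 120. Hence [Q(α):Q] = φ(155) = 120.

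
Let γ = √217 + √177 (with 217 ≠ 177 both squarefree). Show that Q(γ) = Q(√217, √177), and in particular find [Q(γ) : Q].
[Q(γ) : Q] = 4 (equivalently, Q(γ) = Q(√217, √177))

Obviously Q(γ) ⊆ Q(√217, √177), and [Q(√217, √177):Q] = 4 (since 217, 177 are distinct squarefree integers > 1 with 38409 not a perfect square). To show equality we compute the minimal polynomial of γ. From γ = √217 + √177: γ^2 = 217 + 2√(38409) + 177 = 394 + 2√(38409), so γ^2 - 394 = 2√(38409); squaring, (γ^2 - 394)^2 = 4·38409, i.e. γ^4 - 788γ^2 + 155236 - 153636 = 0, i.e. γ^4 - 788γ^2 + 1600 = 0. So γ is a root of x^4 - 788x^2 + 1600. This polynomial is irreducible over Q: it has no rational root (each ±√217 ± √177 is irrational), and any factorization into two quadratics over Q would force √(38409) ∈ Q (pairing opposite roots) or √217, √177 ∈ Q (other pairings), all impossible. Hence [Q(γ):Q] = 4 = [Q(√217, √177):Q], so Q(γ) = Q(√217, √177).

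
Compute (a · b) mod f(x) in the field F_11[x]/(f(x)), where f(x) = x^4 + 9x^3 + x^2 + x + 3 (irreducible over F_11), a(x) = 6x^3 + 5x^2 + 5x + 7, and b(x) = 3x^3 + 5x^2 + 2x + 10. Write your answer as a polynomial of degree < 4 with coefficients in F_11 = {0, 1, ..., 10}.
a · b ≡ 2x^3 + 6x^2 + 10x + 10 (mod f(x))

Multiply in F_11[x]: a(x)·b(x) = (6x^3 + 5x^2 + 5x + 7)·(3x^3 + 5x^2 + 2x + 10) = 7x^6 + x^5 + 8x^4 + 6x^3 + 7x^2 + 9x + 4. This has degree ≥ 4, so divide by f(x) over F_11: 7x^6 + x^5 + 8x^4 + 6x^3 + 7x^2 + 9x + 4 = (7x^2 + 4x + 9)·(x^4 + 9x^3 + x^2 + x + 3) + (2x^3 + 6x^2 + 10x + 10). Hence a·b ≡ 2x^3 + 6x^2 + 10x + 10 (mod f). (F_11[x]/(f) is a field with 11^4 = 14641 elements since f is irreducible of degree 4.)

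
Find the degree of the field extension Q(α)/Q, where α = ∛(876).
[Q(α):Q] = 3

The minimal polynomial of α is x^3 - 876, irreducible over Q since 876 is not a perfect cube (so x^3 - 876 has no rational root). Hence [Q(α):Q] = deg(m_α) = 3.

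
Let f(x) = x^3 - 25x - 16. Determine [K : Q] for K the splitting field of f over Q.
[K : Q] = 6

By the rational root test, any rational root of the monic integer polynomial f(x) = x^3 - 25x - 16 must be an integer dividing the constant term -16, i.e. one of ±{1, 2, 4, 8, 16}. Evaluating: f(1) = -40, f(-1) = 8, f(2) = -58, f(-2) = 26, f(4) = -52, f(-4) = 20, f(8) = 296, f(-8) = -328, f(16) = 3680, f(-16) = -3712; none is 0, so f has no rational root and is therefore irreducible over Q (a cubic with no linear factor over a field is irreducible). For an irreducible cubic, the Galois group is A_3 or S_3 according as the discriminant disc(f) = -4a^3 - 27b^2 = -4·(-25)^3 - 27·(-16)^2 = 55588 is or is not a square in Q. Here disc(f) = 55588 is not a perfect square in Q, so the Galois group of f over Q is not contained in A_3 and must be all of S_3. The splitting field has degree |S_3| = 6 over Q, so [K : Q] = 6.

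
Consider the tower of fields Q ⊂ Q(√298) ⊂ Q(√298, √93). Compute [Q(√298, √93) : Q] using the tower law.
[Q(√298, √93) : Q] = 4

[Q(√298):Q] = 2 (min poly x^2 - 298, irreducible since 298 is squarefree > 1). For the top step, suppose √93 ∈ Q(√298), say √93 = c + d√298 with c, d ∈ Q. Squaring: 93 = c^2 + 298d^2 + 2cd√298. Since √298 ∉ Q this forces 2cd = 0. If d = 0 then √93 = c ∈ Q, contradicting 93 squarefree > 1. If c = 0 then 93 = 298d^2, so 298·93 = (298d)^2 is a perfect square in Q — but 298·93 = 27714 is not a perfect square (since 298 and 93 are distinct squarefree integers). Contradiction. Hence √93 ∉ Q(√298), so x^2 - 93 stays irreducible over Q(√298) and [Q(√298, √93) : Q(√298)] = 2. By the tower law, [Q(√298, √93) : Q] = 2 · 2 = 4.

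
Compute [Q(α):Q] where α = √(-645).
[Q(α):Q] = 2

[Q(α):Q] equals the degree of the minimal polynomial of α. Here α^2 = -645 and x^2 + 645 is irreducible (d = -645 is squarefree, ≠ 1, hence not a square), so deg(m_α) = 2. Thus [Q(α):Q] = 2.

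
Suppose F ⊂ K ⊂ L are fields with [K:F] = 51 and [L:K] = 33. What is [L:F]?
[L:F] = 1683

The tower law says that for any tower of field extensions F ⊂ K ⊂ L with finite degrees, [L:F] = [L:K] · [K:F]. Here this gives [L:F] = 33 · 51 = 1683.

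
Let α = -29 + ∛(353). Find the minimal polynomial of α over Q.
m_α(x) = x^3 + 87x^2 + 2523x + 24036

Set β = α + 29 = ∛(353), so β^3 = 353. Then (α + 29)^3 - 353 = 0, i.e. α is a root of g(x) = (x + 29)^3 - 353 = x^3 + 87x^2 + 2523x + 24036. Since g(x) = h(x + 29) where h(x) = x^3 - 353, and h is irreducible over Q (because 353 is not a perfect cube, so h has no rational root, and a monic cubic with no rational root is irreducible), g is also irreducible (irreducibility is preserved under the substitution x → x + 29). Hence m_α(x) = x^3 + 87x^2 + 2523x + 24036.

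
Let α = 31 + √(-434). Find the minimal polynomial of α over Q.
m_α(x) = x^2 - 62x + 1395

From α - 31 = √(-434), squaring gives (α - 31)^2 = -434, i.e. α^2 - 62α + 961 = -434, so α^2 - 62α + 1395 = 0. The discriminant of x^2 - 62x + 1395 is (-62)^2 - 4·(1395) = 3844 - 5580 = -1736, and 4·(-434) is not a perfect square in Q since -434 is squarefree and ≠ 1. Hence x^2 - 62x + 1395 is irreducible over Q and is the minimal polynomial of α.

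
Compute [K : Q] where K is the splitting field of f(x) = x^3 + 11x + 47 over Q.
[K : Q] = 6

By the rational root test, any rational root of the monic integer polynomial f(x) = x^3 + 11x + 47 must be an integer dividing the constant term 47, i.e. one of ±{1, 47}. Evaluating: f(1) = 59, f(-1) = 35, f(47) = 104387, f(-47) = -104293; none is 0, so f has no rational root and is therefore irreducible over Q (a cubic with no linear factor over a field is irreducible). For an irreducible cubic, the Galois group is A_3 or S_3 according as the discriminant disc(f) = -4a^3 - 27b^2 = -4·(11)^3 - 27·(47)^2 = -64967 is or is not a square in Q. Here disc(f) = -64967 is not a perfect square in Q, so the Galois group of f over Q is not contained in A_3 and must be all of S_3. The splitting field has degree |S_3| = 6 over Q, so [K : Q] = 6.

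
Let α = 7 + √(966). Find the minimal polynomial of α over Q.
m_α(x) = x^2 - 14x - 917

From α - 7 = √(966), squaring gives (α - 7)^2 = 966, i.e. α^2 - 14α + 49 = 966, so α^2 - 14α - 917 = 0. The discriminant of x^2 - 14x - 917 is (-14)^2 - 4·(-917) = 196 + 3668 = 3864, and 4·(966) is not a perfect square in Q since 966 is squarefree and ≠ 1. Hence x^2 - 14x - 917 is irreducible over Q and is the minimal polynomial of α.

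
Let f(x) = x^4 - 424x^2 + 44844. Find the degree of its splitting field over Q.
[K : Q] = 4

Solving the quadratic in x^2: x^2 = (424 ± √(424^2 - 4·44844))/2 = (424 ± √400)/2 = (424 ± 20)/2, giving x^2 = 202 or x^2 = 222. So f(x) = (x^2 - 202)(x^2 - 222) and the roots of f are ±√202, ±√222. Hence the splitting field is K = Q(√202, √222). Since 202 and 222 are distinct squarefree integers > 1, their product 44844 is not a perfect square, so √222 ∉ Q(√202). By the tower law [K:Q] = [Q(√202,√222):Q(√202)] · [Q(√202):Q] = 2 · 2 = 4.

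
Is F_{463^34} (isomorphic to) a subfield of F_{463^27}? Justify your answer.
No: F_{463^34} is not a subfield of F_{463^27}

F_{p^m} embeds in F_{p^n} iff m | n. Here 34 ∤ 27 (since 27 = 0·34 + 27 with remainder 27 ≠ 0), so F_{463^34} is not a subfield of F_{463^27}. Equivalently: if it were, the tower law would give 34 = [F_{463^34}:F_463] dividing [F_{463^27}:F_463] = 27, contradiction.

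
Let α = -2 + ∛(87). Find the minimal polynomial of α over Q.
m_α(x) = x^3 + 6x^2 + 12x - 79

Set β = α + 2 = ∛(87), so β^3 = 87. Then (α + 2)^3 - 87 = 0, i.e. α is a root of g(x) = (x + 2)^3 - 87 = x^3 + 6x^2 + 12x - 79. Since g(x) = h(x + 2) where h(x) = x^3 - 87, and h is irreducible over Q (because 87 is not a perfect cube, so h has no rational root, and a monic cubic with no rational root is irreducible), g is also irreducible (irreducibility is preserved under the substitution x → x + 2). Hence m_α(x) = x^3 + 6x^2 + 12x - 79.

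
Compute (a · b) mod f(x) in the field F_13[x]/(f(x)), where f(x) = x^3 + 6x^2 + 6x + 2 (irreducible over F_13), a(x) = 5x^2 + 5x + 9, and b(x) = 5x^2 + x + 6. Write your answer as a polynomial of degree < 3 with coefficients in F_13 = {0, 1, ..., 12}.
a · b ≡ 7x + 8 (mod f(x))

Multiply in F_13[x]: a(x)·b(x) = (5x^2 + 5x + 9)·(5x^2 + x + 6) = 12x^4 + 4x^3 + 2x^2 + 2. This has degree ≥ 3, so divide by f(x) over F_13: 12x^4 + 4x^3 + 2x^2 + 2 = (12x + 10)·(x^3 + 6x^2 + 6x + 2) + (7x + 8). Hence a·b ≡ 7x + 8 (mod f). (F_13[x]/(f) is a field with 13^3 = 2197 elements since f is irreducible of degree 3.)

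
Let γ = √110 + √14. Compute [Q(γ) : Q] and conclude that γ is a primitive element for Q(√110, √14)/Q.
[Q(γ) : Q] = 4 (equivalently, Q(γ) = Q(√110, √14))

Obviously Q(γ) ⊆ Q(√110, √14), and [Q(√110, √14):Q] = 4 (since 110, 14 are distinct squarefree integers > 1 with 1540 not a perfect square). To show equality we compute the minimal polynomial of γ. From γ = √110 + √14: γ^2 = 110 + 2√(1540) + 14 = 124 + 2√(1540), so γ^2 - 124 = 2√(1540); squaring, (γ^2 - 124)^2 = 4·1540, i.e. γ^4 - 248γ^2 + 15376 - 6160 = 0, i.e. γ^4 - 248γ^2 + 9216 = 0. So γ is a root of x^4 - 248x^2 + 9216. This polynomial is irreducible over Q: it has no rational root (each ±√110 ± √14 is irrational), and any factorization into two quadratics over Q would force √(1540) ∈ Q (pairing opposite roots) or √110, √14 ∈ Q (other pairings), all impossible. Hence [Q(γ):Q] = 4 = [Q(√110, √14):Q], so Q(γ) = Q(√110, √14).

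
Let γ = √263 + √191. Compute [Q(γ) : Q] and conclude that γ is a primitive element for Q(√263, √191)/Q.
[Q(γ) : Q] = 4 (equivalently, Q(γ) = Q(√263, √191))

Obviously Q(γ) ⊆ Q(√263, √191), and [Q(√263, √191):Q] = 4 (since 263, 191 are distinct squarefree integers > 1 with 50233 not a perfect square). To show equality we compute the minimal polynomial of γ. From γ = √263 + √191: γ^2 = 263 + 2√(50233) + 191 = 454 + 2√(50233), so γ^2 - 454 = 2√(50233); squaring, (γ^2 - 454)^2 = 4·50233, i.e. γ^4 - 908γ^2 + 206116 - 200932 = 0, i.e. γ^4 - 908γ^2 + 5184 = 0. So γ is a root of x^4 - 908x^2 + 5184. This polynomial is irreducible over Q: it has no rational root (each ±√263 ± √191 is irrational), and any factorization into two quadratics over Q would force √(50233) ∈ Q (pairing opposite roots) or √263, √191 ∈ Q (other pairings), all impossible. Hence [Q(γ):Q] = 4 = [Q(√263, √191):Q], so Q(γ) = Q(√263, √191).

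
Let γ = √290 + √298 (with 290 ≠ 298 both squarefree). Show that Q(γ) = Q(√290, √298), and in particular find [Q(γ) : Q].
[Q(γ) : Q] = 4 (equivalently, Q(γ) = Q(√290, √298))

Obviously Q(γ) ⊆ Q(√290, √298), and [Q(√290, √298):Q] = 4 (since 290, 298 are distinct squarefree integers > 1 with 86420 not a perfect square). To show equality we compute the minimal polynomial of γ. From γ = √290 + √298: γ^2 = 290 + 2√(86420) + 298 = 588 + 2√(86420), so γ^2 - 588 = 2√(86420); squaring, (γ^2 - 588)^2 = 4·86420, i.e. γ^4 - 1176γ^2 + 345744 - 345680 = 0, i.e. γ^4 - 1176γ^2 + 64 = 0. So γ is a root of x^4 - 1176x^2 + 64. This polynomial is irreducible over Q: it has no rational root (each ±√290 ± √298 is irrational), and any factorization into two quadratics over Q would force √(86420) ∈ Q (pairing opposite roots) or √290, √298 ∈ Q (other pairings), all impossible. Hence [Q(γ):Q] = 4 = [Q(√290, √298):Q], so Q(γ) = Q(√290, √298).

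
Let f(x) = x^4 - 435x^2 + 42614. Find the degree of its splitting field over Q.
[K : Q] = 4

Solving the quadratic in x^2: x^2 = (435 ± √(435^2 - 4·42614))/2 = (435 ± √18769)/2 = (435 ± 137)/2, giving x^2 = 286 or x^2 = 149. So f(x) = (x^2 - 286)(x^2 - 149) and the roots of f are ±√286, ±√149. Hence the splitting field is K = Q(√286, √149). Since 286 and 149 are distinct squarefree integers > 1, their product 42614 is not a perfect square, so √149 ∉ Q(√286). By the tower law [K:Q] = [Q(√286,√149):Q(√286)] · [Q(√286):Q] = 2 · 2 = 4.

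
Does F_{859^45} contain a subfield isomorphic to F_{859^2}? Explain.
No: F_{859^2} is not a subfield of F_{859^45}

F_{p^m} embeds in F_{p^n} iff m | n. Here 2 ∤ 45 (since 45 = 22·2 + 1 with remainder 1 ≠ 0), so F_{859^2} is not a subfield of F_{859^45}. Equivalently: if it were, the tower law would give 2 = [F_{859^2}:F_859] dividing [F_{859^45}:F_859] = 45, contradiction.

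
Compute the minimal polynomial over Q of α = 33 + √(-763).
m_α(x) = x^2 - 66x + 1852

From α - 33 = √(-763), squaring gives (α - 33)^2 = -763, i.e. α^2 - 66α + 1089 = -763, so α^2 - 66α + 1852 = 0. The discriminant of x^2 - 66x + 1852 is (-66)^2 - 4·(1852) = 4356 - 7408 = -3052, and 4·(-763) is not a perfect square in Q since -763 is squarefree and ≠ 1. Hence x^2 - 66x + 1852 is irreducible over Q and is the minimal polynomial of α.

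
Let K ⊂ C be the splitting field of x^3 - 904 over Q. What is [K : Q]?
[K : Q] = 6

The roots of x^3 - 904 are ∛904, ω∛904, ω^2∛904 where ω = e^(2πi/3) is a primitive cube root of unity, so K = Q(∛904, ω). Now [Q(∛904):Q] = 3 (since 904 is not a perfect cube, x^3 - 904 is irreducible) and [Q(ω):Q] = 2. Both 2 and 3 divide [K:Q], and [K:Q] ≤ 3·2 = 6, so [K:Q] = 6. (Equivalently: Q(∛904) ⊂ R but ω ∉ R, so [K : Q(∛904)] = 2.)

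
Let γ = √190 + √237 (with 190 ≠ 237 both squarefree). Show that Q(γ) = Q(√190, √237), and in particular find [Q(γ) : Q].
[Q(γ) : Q] = 4 (equivalently, Q(γ) = Q(√190, √237))

Obviously Q(γ) ⊆ Q(√190, √237), and [Q(√190, √237):Q] = 4 (since 190, 237 are distinct squarefree integers > 1 with 45030 not a perfect square). To show equality we compute the minimal polynomial of γ. From γ = √190 + √237: γ^2 = 190 + 2√(45030) + 237 = 427 + 2√(45030), so γ^2 - 427 = 2√(45030); squaring, (γ^2 - 427)^2 = 4·45030, i.e. γ^4 - 854γ^2 + 182329 - 180120 = 0, i.e. γ^4 - 854γ^2 + 2209 = 0. So γ is a root of x^4 - 854x^2 + 2209. This polynomial is irreducible over Q: it has no rational root (each ±√190 ± √237 is irrational), and any factorization into two quadratics over Q would force √(45030) ∈ Q (pairing opposite roots) or √190, √237 ∈ Q (other pairings), all impossible. Hence [Q(γ):Q] = 4 = [Q(√190, √237):Q], so Q(γ) = Q(√190, √237).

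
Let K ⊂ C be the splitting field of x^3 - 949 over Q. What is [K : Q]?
[K : Q] = 6

The roots of x^3 - 949 are ∛949, ω∛949, ω^2∛949 where ω = e^(2πi/3) is a primitive cube root of unity, so K = Q(∛949, ω). Now [Q(∛949):Q] = 3 (since 949 is not a perfect cube, x^3 - 949 is irreducible) and [Q(ω):Q] = 2. Both 2 and 3 divide [K:Q], and [K:Q] ≤ 3·2 = 6, so [K:Q] = 6. (Equivalently: Q(∛949) ⊂ R but ω ∉ R, so [K : Q(∛949)] = 2.)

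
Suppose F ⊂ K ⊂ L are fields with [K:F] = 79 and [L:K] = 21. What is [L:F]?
[L:F] = 1659

The tower law says that for any tower of field extensions F ⊂ K ⊂ L with finite degrees, [L:F] = [L:K] · [K:F]. Here this gives [L:F] = 21 · 79 = 1659.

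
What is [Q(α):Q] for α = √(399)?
[Q(α):Q] = 2

[Q(α):Q] equals the degree of the minimal polynomial of α. Here α^2 = 399 and x^2 - 399 is irreducible (d = 399 is squarefree, ≠ 1, hence not a square), so deg(m_α) = 2. Thus [Q(α):Q] = 2.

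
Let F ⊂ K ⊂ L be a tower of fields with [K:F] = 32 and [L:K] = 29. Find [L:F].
[L:F] = 928

The tower law says that for any tower of field extensions F ⊂ K ⊂ L with finite degrees, [L:F] = [L:K] · [K:F]. Here this gives [L:F] = 29 · 32 = 928.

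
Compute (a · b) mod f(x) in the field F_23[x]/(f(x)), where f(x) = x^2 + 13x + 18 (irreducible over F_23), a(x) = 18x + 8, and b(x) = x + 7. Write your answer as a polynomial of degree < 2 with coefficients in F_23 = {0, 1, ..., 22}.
a · b ≡ 15x + 8 (mod f(x))

Multiply in F_23[x]: a(x)·b(x) = (18x + 8)·(x + 7) = 18x^2 + 19x + 10. This has degree ≥ 2, so divide by f(x) over F_23: 18x^2 + 19x + 10 = (18)·(x^2 + 13x + 18) + (15x + 8). Hence a·b ≡ 15x + 8 (mod f). (F_23[x]/(f) is a field with 23^2 = 529 elements since f is irreducible of degree 2.)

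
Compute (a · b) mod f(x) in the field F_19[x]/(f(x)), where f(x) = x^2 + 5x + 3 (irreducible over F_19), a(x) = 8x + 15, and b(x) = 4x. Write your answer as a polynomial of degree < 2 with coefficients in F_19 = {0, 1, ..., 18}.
a · b ≡ 14x + 18 (mod f(x))

Multiply in F_19[x]: a(x)·b(x) = (8x + 15)·(4x) = 13x^2 + 3x. This has degree ≥ 2, so divide by f(x) over F_19: 13x^2 + 3x = (13)·(x^2 + 5x + 3) + (14x + 18). Hence a·b ≡ 14x + 18 (mod f). (F_19[x]/(f) is a field with 19^2 = 361 elements since f is irreducible of degree 2.)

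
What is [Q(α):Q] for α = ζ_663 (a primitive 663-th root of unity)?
[Q(α):Q] = 384

The minimal polynomial of ζ_663 over Q is the 663-th cyclotomic polynomial Φ_663(x), which is irreducible over Q and has degree φ(663) = 384. Hence [Q(α):Q] = φ(663) = 384.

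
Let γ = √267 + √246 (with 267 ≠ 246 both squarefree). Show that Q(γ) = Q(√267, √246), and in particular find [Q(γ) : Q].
[Q(γ) : Q] = 4 (equivalently, Q(γ) = Q(√267, √246))

Obviously Q(γ) ⊆ Q(√267, √246), and [Q(√267, √246):Q] = 4 (since 267, 246 are distinct squarefree integers > 1 with 65682 not a perfect square). To show equality we compute the minimal polynomial of γ. From γ = √267 + √246: γ^2 = 267 + 2√(65682) + 246 = 513 + 2√(65682), so γ^2 - 513 = 2√(65682); squaring, (γ^2 - 513)^2 = 4·65682, i.e. γ^4 - 1026γ^2 + 263169 - 262728 = 0, i.e. γ^4 - 1026γ^2 + 441 = 0. So γ is a root of x^4 - 1026x^2 + 441. This polynomial is irreducible over Q: it has no rational root (each ±√267 ± √246 is irrational), and any factorization into two quadratics over Q would force √(65682) ∈ Q (pairing opposite roots) or √267, √246 ∈ Q (other pairings), all impossible. Hence [Q(γ):Q] = 4 = [Q(√267, √246):Q], so Q(γ) = Q(√267, √246).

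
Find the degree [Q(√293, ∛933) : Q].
[Q(√293, ∛933) : Q] = 6

Let L = Q(√293, ∛933). Since Q(√293) ⊂ L and [Q(√293):Q] = 2, the tower law gives 2 | [L:Q]. Likewise Q(∛933) ⊂ L with [Q(∛933):Q] = 3 (because 933 is not a perfect cube), so 3 | [L:Q]. As gcd(2,3) = 1, [L:Q] is divisible by 6. Conversely L is generated over Q by √293 and ∛933, so [L:Q] ≤ 2·3 = 6. Therefore [Q(√293, ∛933) : Q] = 6.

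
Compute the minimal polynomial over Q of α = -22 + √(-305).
m_α(x) = x^2 + 44x + 789

From α + 22 = √(-305), squaring gives (α + 22)^2 = -305, i.e. α^2 + 44α + 484 = -305, so α^2 + 44α + 789 = 0. The discriminant of x^2 + 44x + 789 is (44)^2 - 4·(789) = 1936 - 3156 = -1220, and 4·(-305) is not a perfect square in Q since -305 is squarefree and ≠ 1. Hence x^2 + 44x + 789 is irreducible over Q and is the minimal polynomial of α.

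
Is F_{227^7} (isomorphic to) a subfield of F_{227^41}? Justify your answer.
No: F_{227^7} is not a subfield of F_{227^41}

F_{p^m} embeds in F_{p^n} iff m | n. Here 7 ∤ 41 (since 41 = 5·7 + 6 with remainder 6 ≠ 0), so F_{227^7} is not a subfield of F_{227^41}. Equivalently: if it were, the tower law would give 7 = [F_{227^7}:F_227] dividing [F_{227^41}:F_227] = 41, contradiction.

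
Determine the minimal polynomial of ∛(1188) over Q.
m_α(x) = x^3 - 1188

α satisfies α^3 = 1188, so x^3 - 1188 annihilates α. By the rational root test, a rational root p/q (in lowest terms) of x^3 - 1188 would satisfy p^3 = 1188 q^3, forcing q = 1 and p^3 = 1188; but 1188 is not a perfect cube, contradiction. A monic cubic over Q with no rational root is irreducible (any nontrivial factorization would include a linear factor). Hence x^3 - 1188 is the minimal polynomial of α, and in particular [Q(α):Q] = 3.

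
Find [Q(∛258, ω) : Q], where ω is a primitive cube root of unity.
[Q(∛258, ω) : Q] = 6

[Q(∛258):Q] = 3 (min poly x^3 - 258, irreducible since 258 is not a perfect cube). [Q(ω):Q] = 2 (min poly x^2 + x + 1). Since Q(∛258) ⊂ R and ω ∉ R, we have ω ∉ Q(∛258), so x^2 + x + 1 remains irreducible over Q(∛258) and [Q(∛258, ω) : Q(∛258)] = 2. By the tower law, [Q(∛258, ω) : Q] = 3 · 2 = 6. (In fact Q(∛258, ω) is the splitting field of x^3 - 258 over Q.)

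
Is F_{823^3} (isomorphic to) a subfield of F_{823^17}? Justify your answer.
No: F_{823^3} is not a subfield of F_{823^17}

F_{p^m} embeds in F_{p^n} iff m | n. Here 3 ∤ 17 (since 17 = 5·3 + 2 with remainder 2 ≠ 0), so F_{823^3} is not a subfield of F_{823^17}. Equivalently: if it were, the tower law would give 3 = [F_{823^3}:F_823] dividing [F_{823^17}:F_823] = 17, contradiction.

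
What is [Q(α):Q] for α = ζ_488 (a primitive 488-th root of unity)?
[Q(α):Q] = 240

The minimal polynomial of ζ_488 over Q is the 488-th cyclotomic polynomial Φ_488(x), which is irreducible over Q and has degree φ(488) = 240. Hence [Q(α):Q] = φ(488) = 240.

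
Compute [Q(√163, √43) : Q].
[Q(√163, √43) : Q] = 4

[Q(√163):Q] = 2 (min poly x^2 - 163, irreducible since 163 is squarefree > 1). For the top step, suppose √43 ∈ Q(√163), say √43 = c + d√163 with c, d ∈ Q. Squaring: 43 = c^2 + 163d^2 + 2cd√163. Since √163 ∉ Q this forces 2cd = 0. If d = 0 then √43 = c ∈ Q, contradicting 43 squarefree > 1. If c = 0 then 43 = 163d^2, so 163·43 = (163d)^2 is a perfect square in Q — but 163·43 = 7009 is not a perfect square (since 163 and 43 are distinct squarefree integers). Contradiction. Hence √43 ∉ Q(√163), so x^2 - 43 stays irreducible over Q(√163) and [Q(√163, √43) : Q(√163)] = 2. By the tower law, [Q(√163, √43) : Q] = 2 · 2 = 4.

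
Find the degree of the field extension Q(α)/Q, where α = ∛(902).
[Q(α):Q] = 3

The minimal polynomial of α is x^3 - 902, irreducible over Q since 902 is not a perfect cube (so x^3 - 902 has no rational root). Hence [Q(α):Q] = deg(m_α) = 3.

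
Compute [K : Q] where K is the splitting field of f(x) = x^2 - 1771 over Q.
[K : Q] = 2

f(x) = x^2 - 1771 factors as (x - √1771)(x + √1771). The splitting field is K = Q(√1771). Since 1771 is squarefree and > 1, it is not a perfect square, so x^2 - 1771 is irreducible over Q and [Q(√1771) : Q] = 2. Hence [K : Q] = 2.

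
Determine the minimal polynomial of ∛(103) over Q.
m_α(x) = x^3 - 103

α satisfies α^3 = 103, so x^3 - 103 annihilates α. By the rational root test, a rational root p/q (in lowest terms) of x^3 - 103 would satisfy p^3 = 103 q^3, forcing q = 1 and p^3 = 103; but 103 is not a perfect cube, contradiction. A monic cubic over Q with no rational root is irreducible (any nontrivial factorization would include a linear factor). Hence x^3 - 103 is the minimal polynomial of α, and in particular [Q(α):Q] = 3.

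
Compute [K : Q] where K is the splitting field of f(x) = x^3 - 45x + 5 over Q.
[K : Q] = 6

By the rational root test, any rational root of the monic integer polynomial f(x) = x^3 - 45x + 5 must be an integer dividing the constant term 5, i.e. one of ±{1, 5}. Evaluating: f(1) = -39, f(-1) = 49, f(5) = -95, f(-5) = 105; none is 0, so f has no rational root and is therefore irreducible over Q (a cubic with no linear factor over a field is irreducible). For an irreducible cubic, the Galois group is A_3 or S_3 according as the discriminant disc(f) = -4a^3 - 27b^2 = -4·(-45)^3 - 27·(5)^2 = 363825 is or is not a square in Q. Here disc(f) = 363825 is not a perfect square in Q, so the Galois group of f over Q is not contained in A_3 and must be all of S_3. The splitting field has degree |S_3| = 6 over Q, so [K : Q] = 6.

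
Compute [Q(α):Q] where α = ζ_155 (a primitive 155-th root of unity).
[Q(α):Q] = 120

The minimal polynomial of ζ_155 over Q is the 155-th cyclotomic polynomial Φ_155(x), which is irreducible over Q and has degree φ(155) = 120. Hence [Q(α):Q] = φ(155) = 120.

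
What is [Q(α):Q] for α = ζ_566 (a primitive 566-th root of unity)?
[Q(α):Q] = 282

The minimal polynomial of ζ_566 over Q is the 566-th cyclotomic polynomial Φ_566(x), which is irreducible over Q and has degree φ(566) = 282. Hence [Q(α):Q] = φ(566) = 282.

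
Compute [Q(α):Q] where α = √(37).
[Q(α):Q] = 2

[Q(α):Q] equals the degree of the minimal polynomial of α. Here α^2 = 37 and x^2 - 37 is irreducible (d = 37 is squarefree, ≠ 1, hence not a square), so deg(m_α) = 2. Thus [Q(α):Q] = 2.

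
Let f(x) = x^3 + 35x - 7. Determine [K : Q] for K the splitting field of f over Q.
[K : Q] = 6

By the rational root test, any rational root of the monic integer polynomial f(x) = x^3 + 35x - 7 must be an integer dividing the constant term -7, i.e. one of ±{1, 7}. Evaluating: f(1) = 29, f(-1) = -43, f(7) = 581, f(-7) = -595; none is 0, so f has no rational root and is therefore irreducible over Q (a cubic with no linear factor over a field is irreducible). For an irreducible cubic, the Galois group is A_3 or S_3 according as the discriminant disc(f) = -4a^3 - 27b^2 = -4·(35)^3 - 27·(-7)^2 = -172823 is or is not a square in Q. Here disc(f) = -172823 is not a perfect square in Q, so the Galois group of f over Q is not contained in A_3 and must be all of S_3. The splitting field has degree |S_3| = 6 over Q, so [K : Q] = 6.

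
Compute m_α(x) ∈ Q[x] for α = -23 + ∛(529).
m_α(x) = x^3 + 69x^2 + 1587x + 11638

Set β = α + 23 = ∛(529), so β^3 = 529. Then (α + 23)^3 - 529 = 0, i.e. α is a root of g(x) = (x + 23)^3 - 529 = x^3 + 69x^2 + 1587x + 11638. Since g(x) = h(x + 23) where h(x) = x^3 - 529, and h is irreducible over Q (because 529 is not a perfect cube, so h has no rational root, and a monic cubic with no rational root is irreducible), g is also irreducible (irreducibility is preserved under the substitution x → x + 23). Hence m_α(x) = x^3 + 69x^2 + 1587x + 11638.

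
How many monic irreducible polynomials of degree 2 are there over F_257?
There are 32896 monic irreducible polynomials of degree 2 over F_257

Each element of F_{257^2} that lies in no proper subfield is a root of exactly one monic irreducible of degree 2 over F_257, and each such polynomial has 2 distinct roots in F_{257^2}. By Möbius inversion the count is N_257(2) = (1/2) Σ_{d|2} μ(2/d) · 257^d = (1/2)(μ(2)·257^1 + μ(1)·257^2) = 65792/2 = 32896.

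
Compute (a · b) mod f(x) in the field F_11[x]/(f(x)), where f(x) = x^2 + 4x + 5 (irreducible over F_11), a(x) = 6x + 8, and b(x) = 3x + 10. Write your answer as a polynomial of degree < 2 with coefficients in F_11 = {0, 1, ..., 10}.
a · b ≡ x + 1 (mod f(x))

Multiply in F_11[x]: a(x)·b(x) = (6x + 8)·(3x + 10) = 7x^2 + 7x + 3. This has degree ≥ 2, so divide by f(x) over F_11: 7x^2 + 7x + 3 = (7)·(x^2 + 4x + 5) + (x + 1). Hence a·b ≡ x + 1 (mod f). (F_11[x]/(f) is a field with 11^2 = 121 elements since f is irreducible of degree 2.)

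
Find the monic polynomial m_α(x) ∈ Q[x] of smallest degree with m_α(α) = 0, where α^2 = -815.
m_α(x) = x^2 + 815

α satisfies α^2 + 815 = 0, so x^2 + 815 annihilates α. Since d = -815 is squarefree and ≠ 1, it is not a perfect square in Q, so x^2 + 815 has no rational root and is therefore irreducible over Q (a degree-2 polynomial over a field is irreducible iff it has no root). Hence m_α(x) = x^2 + 815.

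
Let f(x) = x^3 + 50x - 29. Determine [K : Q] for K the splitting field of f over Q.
[K : Q] = 6

By the rational root test, any rational root of the monic integer polynomial f(x) = x^3 + 50x - 29 must be an integer dividing the constant term -29, i.e. one of ±{1, 29}. Evaluating: f(1) = 22, f(-1) = -80, f(29) = 25810, f(-29) = -25868; none is 0, so f has no rational root and is therefore irreducible over Q (a cubic with no linear factor over a field is irreducible). For an irreducible cubic, the Galois group is A_3 or S_3 according as the discriminant disc(f) = -4a^3 - 27b^2 = -4·(50)^3 - 27·(-29)^2 = -522707 is or is not a square in Q. Here disc(f) = -522707 is not a perfect square in Q, so the Galois group of f over Q is not contained in A_3 and must be all of S_3. The splitting field has degree |S_3| = 6 over Q, so [K : Q] = 6.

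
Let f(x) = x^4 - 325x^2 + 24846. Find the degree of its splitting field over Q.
[K : Q] = 4

Solving the quadratic in x^2: x^2 = (325 ± √(325^2 - 4·24846))/2 = (325 ± √6241)/2 = (325 ± 79)/2, giving x^2 = 202 or x^2 = 123. So f(x) = (x^2 - 202)(x^2 - 123) and the roots of f are ±√202, ±√123. Hence the splitting field is K = Q(√202, √123). Since 202 and 123 are distinct squarefree integers > 1, their product 24846 is not a perfect square, so √123 ∉ Q(√202). By the tower law [K:Q] = [Q(√202,√123):Q(√202)] · [Q(√202):Q] = 2 · 2 = 4.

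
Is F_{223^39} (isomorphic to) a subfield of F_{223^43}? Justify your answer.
No: F_{223^39} is not a subfield of F_{223^43}

F_{p^m} embeds in F_{p^n} iff m | n. Here 39 ∤ 43 (since 43 = 1·39 + 4 with remainder 4 ≠ 0), so F_{223^39} is not a subfield of F_{223^43}. Equivalently: if it were, the tower law would give 39 = [F_{223^39}:F_223] dividing [F_{223^43}:F_223] = 43, contradiction.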